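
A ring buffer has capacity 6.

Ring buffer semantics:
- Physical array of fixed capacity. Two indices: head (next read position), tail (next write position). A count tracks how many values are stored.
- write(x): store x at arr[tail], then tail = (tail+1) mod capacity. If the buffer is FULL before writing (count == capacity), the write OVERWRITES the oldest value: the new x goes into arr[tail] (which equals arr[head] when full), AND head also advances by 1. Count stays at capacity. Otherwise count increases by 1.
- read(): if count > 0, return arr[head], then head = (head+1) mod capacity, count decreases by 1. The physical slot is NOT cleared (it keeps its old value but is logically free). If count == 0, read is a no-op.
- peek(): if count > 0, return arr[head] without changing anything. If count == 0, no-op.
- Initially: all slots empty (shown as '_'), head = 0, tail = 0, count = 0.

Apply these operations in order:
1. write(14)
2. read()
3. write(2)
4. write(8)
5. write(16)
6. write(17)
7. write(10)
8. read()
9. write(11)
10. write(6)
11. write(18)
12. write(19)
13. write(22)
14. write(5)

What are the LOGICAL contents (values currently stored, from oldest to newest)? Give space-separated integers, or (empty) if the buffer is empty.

Answer: 11 6 18 19 22 5

Derivation:
After op 1 (write(14)): arr=[14 _ _ _ _ _] head=0 tail=1 count=1
After op 2 (read()): arr=[14 _ _ _ _ _] head=1 tail=1 count=0
After op 3 (write(2)): arr=[14 2 _ _ _ _] head=1 tail=2 count=1
After op 4 (write(8)): arr=[14 2 8 _ _ _] head=1 tail=3 count=2
After op 5 (write(16)): arr=[14 2 8 16 _ _] head=1 tail=4 count=3
After op 6 (write(17)): arr=[14 2 8 16 17 _] head=1 tail=5 count=4
After op 7 (write(10)): arr=[14 2 8 16 17 10] head=1 tail=0 count=5
After op 8 (read()): arr=[14 2 8 16 17 10] head=2 tail=0 count=4
After op 9 (write(11)): arr=[11 2 8 16 17 10] head=2 tail=1 count=5
After op 10 (write(6)): arr=[11 6 8 16 17 10] head=2 tail=2 count=6
After op 11 (write(18)): arr=[11 6 18 16 17 10] head=3 tail=3 count=6
After op 12 (write(19)): arr=[11 6 18 19 17 10] head=4 tail=4 count=6
After op 13 (write(22)): arr=[11 6 18 19 22 10] head=5 tail=5 count=6
After op 14 (write(5)): arr=[11 6 18 19 22 5] head=0 tail=0 count=6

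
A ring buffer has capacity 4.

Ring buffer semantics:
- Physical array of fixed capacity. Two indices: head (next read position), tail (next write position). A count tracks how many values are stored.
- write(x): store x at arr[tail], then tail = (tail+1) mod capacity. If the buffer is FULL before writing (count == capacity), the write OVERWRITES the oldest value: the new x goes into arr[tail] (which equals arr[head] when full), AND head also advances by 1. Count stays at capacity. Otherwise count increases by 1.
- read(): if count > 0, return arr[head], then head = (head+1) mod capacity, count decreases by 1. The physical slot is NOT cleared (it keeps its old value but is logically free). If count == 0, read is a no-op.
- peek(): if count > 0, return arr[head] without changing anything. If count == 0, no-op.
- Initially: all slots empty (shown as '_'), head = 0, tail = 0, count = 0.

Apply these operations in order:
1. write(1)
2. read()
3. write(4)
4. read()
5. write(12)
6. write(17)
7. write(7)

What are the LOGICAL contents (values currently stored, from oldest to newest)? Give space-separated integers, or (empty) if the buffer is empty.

Answer: 12 17 7

Derivation:
After op 1 (write(1)): arr=[1 _ _ _] head=0 tail=1 count=1
After op 2 (read()): arr=[1 _ _ _] head=1 tail=1 count=0
After op 3 (write(4)): arr=[1 4 _ _] head=1 tail=2 count=1
After op 4 (read()): arr=[1 4 _ _] head=2 tail=2 count=0
After op 5 (write(12)): arr=[1 4 12 _] head=2 tail=3 count=1
After op 6 (write(17)): arr=[1 4 12 17] head=2 tail=0 count=2
After op 7 (write(7)): arr=[7 4 12 17] head=2 tail=1 count=3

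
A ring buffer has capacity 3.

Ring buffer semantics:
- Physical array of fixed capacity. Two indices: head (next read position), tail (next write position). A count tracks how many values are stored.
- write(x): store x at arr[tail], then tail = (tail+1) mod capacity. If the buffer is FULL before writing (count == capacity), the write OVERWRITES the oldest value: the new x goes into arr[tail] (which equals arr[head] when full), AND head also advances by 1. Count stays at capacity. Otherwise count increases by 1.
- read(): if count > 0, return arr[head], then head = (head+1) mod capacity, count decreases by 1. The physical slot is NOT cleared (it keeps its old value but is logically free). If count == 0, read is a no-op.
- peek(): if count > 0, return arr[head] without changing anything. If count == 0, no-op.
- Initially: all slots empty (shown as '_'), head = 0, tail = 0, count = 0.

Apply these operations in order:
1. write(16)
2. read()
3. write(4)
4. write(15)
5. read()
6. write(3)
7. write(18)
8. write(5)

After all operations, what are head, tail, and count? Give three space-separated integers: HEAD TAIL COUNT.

Answer: 0 0 3

Derivation:
After op 1 (write(16)): arr=[16 _ _] head=0 tail=1 count=1
After op 2 (read()): arr=[16 _ _] head=1 tail=1 count=0
After op 3 (write(4)): arr=[16 4 _] head=1 tail=2 count=1
After op 4 (write(15)): arr=[16 4 15] head=1 tail=0 count=2
After op 5 (read()): arr=[16 4 15] head=2 tail=0 count=1
After op 6 (write(3)): arr=[3 4 15] head=2 tail=1 count=2
After op 7 (write(18)): arr=[3 18 15] head=2 tail=2 count=3
After op 8 (write(5)): arr=[3 18 5] head=0 tail=0 count=3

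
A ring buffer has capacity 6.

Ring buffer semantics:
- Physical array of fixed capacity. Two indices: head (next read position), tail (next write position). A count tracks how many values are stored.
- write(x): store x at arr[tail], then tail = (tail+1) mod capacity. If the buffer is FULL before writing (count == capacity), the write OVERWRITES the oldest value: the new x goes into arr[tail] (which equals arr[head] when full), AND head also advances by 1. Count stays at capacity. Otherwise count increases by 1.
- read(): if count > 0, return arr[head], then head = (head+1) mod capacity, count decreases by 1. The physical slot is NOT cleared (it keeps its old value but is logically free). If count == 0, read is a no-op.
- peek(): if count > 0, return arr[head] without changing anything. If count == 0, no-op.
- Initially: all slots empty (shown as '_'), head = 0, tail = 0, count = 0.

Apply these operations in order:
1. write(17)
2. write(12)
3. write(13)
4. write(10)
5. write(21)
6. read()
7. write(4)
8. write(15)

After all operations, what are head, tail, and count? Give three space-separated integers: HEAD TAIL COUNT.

Answer: 1 1 6

Derivation:
After op 1 (write(17)): arr=[17 _ _ _ _ _] head=0 tail=1 count=1
After op 2 (write(12)): arr=[17 12 _ _ _ _] head=0 tail=2 count=2
After op 3 (write(13)): arr=[17 12 13 _ _ _] head=0 tail=3 count=3
After op 4 (write(10)): arr=[17 12 13 10 _ _] head=0 tail=4 count=4
After op 5 (write(21)): arr=[17 12 13 10 21 _] head=0 tail=5 count=5
After op 6 (read()): arr=[17 12 13 10 21 _] head=1 tail=5 count=4
After op 7 (write(4)): arr=[17 12 13 10 21 4] head=1 tail=0 count=5
After op 8 (write(15)): arr=[15 12 13 10 21 4] head=1 tail=1 count=6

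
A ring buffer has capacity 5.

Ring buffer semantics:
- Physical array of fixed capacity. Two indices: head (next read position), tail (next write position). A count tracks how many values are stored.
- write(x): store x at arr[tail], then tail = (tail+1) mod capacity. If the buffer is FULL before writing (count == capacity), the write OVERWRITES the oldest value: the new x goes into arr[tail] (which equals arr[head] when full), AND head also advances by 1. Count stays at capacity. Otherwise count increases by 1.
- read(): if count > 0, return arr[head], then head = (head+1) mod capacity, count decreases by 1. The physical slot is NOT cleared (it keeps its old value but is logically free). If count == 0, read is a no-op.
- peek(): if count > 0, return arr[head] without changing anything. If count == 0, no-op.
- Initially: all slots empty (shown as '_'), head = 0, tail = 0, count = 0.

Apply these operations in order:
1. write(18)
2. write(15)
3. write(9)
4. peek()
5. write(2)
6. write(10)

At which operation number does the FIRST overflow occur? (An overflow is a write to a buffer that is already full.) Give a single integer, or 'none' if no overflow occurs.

Answer: none

Derivation:
After op 1 (write(18)): arr=[18 _ _ _ _] head=0 tail=1 count=1
After op 2 (write(15)): arr=[18 15 _ _ _] head=0 tail=2 count=2
After op 3 (write(9)): arr=[18 15 9 _ _] head=0 tail=3 count=3
After op 4 (peek()): arr=[18 15 9 _ _] head=0 tail=3 count=3
After op 5 (write(2)): arr=[18 15 9 2 _] head=0 tail=4 count=4
After op 6 (write(10)): arr=[18 15 9 2 10] head=0 tail=0 count=5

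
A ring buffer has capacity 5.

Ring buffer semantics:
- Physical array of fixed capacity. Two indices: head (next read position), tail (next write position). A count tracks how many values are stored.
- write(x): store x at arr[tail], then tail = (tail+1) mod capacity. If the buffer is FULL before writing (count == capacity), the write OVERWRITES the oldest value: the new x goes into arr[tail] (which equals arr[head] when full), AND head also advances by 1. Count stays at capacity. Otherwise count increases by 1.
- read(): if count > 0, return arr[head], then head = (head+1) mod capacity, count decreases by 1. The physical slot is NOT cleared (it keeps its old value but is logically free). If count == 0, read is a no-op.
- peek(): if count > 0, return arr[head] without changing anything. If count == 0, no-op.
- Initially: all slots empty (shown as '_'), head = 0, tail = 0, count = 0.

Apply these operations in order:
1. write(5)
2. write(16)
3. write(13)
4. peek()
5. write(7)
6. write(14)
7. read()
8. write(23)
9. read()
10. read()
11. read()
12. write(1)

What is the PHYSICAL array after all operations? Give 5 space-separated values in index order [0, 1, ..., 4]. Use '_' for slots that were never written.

Answer: 23 1 13 7 14

Derivation:
After op 1 (write(5)): arr=[5 _ _ _ _] head=0 tail=1 count=1
After op 2 (write(16)): arr=[5 16 _ _ _] head=0 tail=2 count=2
After op 3 (write(13)): arr=[5 16 13 _ _] head=0 tail=3 count=3
After op 4 (peek()): arr=[5 16 13 _ _] head=0 tail=3 count=3
After op 5 (write(7)): arr=[5 16 13 7 _] head=0 tail=4 count=4
After op 6 (write(14)): arr=[5 16 13 7 14] head=0 tail=0 count=5
After op 7 (read()): arr=[5 16 13 7 14] head=1 tail=0 count=4
After op 8 (write(23)): arr=[23 16 13 7 14] head=1 tail=1 count=5
After op 9 (read()): arr=[23 16 13 7 14] head=2 tail=1 count=4
After op 10 (read()): arr=[23 16 13 7 14] head=3 tail=1 count=3
After op 11 (read()): arr=[23 16 13 7 14] head=4 tail=1 count=2
After op 12 (write(1)): arr=[23 1 13 7 14] head=4 tail=2 count=3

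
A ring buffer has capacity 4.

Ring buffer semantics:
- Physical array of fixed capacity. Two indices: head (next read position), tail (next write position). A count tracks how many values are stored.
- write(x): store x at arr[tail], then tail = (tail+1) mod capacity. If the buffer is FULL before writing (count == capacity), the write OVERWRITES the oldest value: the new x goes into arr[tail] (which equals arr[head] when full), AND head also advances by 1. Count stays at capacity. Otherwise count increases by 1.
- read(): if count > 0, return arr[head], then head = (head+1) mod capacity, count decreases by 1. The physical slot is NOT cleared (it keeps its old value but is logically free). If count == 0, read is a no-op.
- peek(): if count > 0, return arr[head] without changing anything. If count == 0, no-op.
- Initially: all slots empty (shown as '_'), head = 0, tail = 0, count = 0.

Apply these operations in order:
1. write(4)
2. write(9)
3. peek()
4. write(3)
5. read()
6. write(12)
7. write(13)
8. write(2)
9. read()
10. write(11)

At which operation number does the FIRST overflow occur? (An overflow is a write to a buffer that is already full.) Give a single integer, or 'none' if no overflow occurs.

After op 1 (write(4)): arr=[4 _ _ _] head=0 tail=1 count=1
After op 2 (write(9)): arr=[4 9 _ _] head=0 tail=2 count=2
After op 3 (peek()): arr=[4 9 _ _] head=0 tail=2 count=2
After op 4 (write(3)): arr=[4 9 3 _] head=0 tail=3 count=3
After op 5 (read()): arr=[4 9 3 _] head=1 tail=3 count=2
After op 6 (write(12)): arr=[4 9 3 12] head=1 tail=0 count=3
After op 7 (write(13)): arr=[13 9 3 12] head=1 tail=1 count=4
After op 8 (write(2)): arr=[13 2 3 12] head=2 tail=2 count=4
After op 9 (read()): arr=[13 2 3 12] head=3 tail=2 count=3
After op 10 (write(11)): arr=[13 2 11 12] head=3 tail=3 count=4

Answer: 8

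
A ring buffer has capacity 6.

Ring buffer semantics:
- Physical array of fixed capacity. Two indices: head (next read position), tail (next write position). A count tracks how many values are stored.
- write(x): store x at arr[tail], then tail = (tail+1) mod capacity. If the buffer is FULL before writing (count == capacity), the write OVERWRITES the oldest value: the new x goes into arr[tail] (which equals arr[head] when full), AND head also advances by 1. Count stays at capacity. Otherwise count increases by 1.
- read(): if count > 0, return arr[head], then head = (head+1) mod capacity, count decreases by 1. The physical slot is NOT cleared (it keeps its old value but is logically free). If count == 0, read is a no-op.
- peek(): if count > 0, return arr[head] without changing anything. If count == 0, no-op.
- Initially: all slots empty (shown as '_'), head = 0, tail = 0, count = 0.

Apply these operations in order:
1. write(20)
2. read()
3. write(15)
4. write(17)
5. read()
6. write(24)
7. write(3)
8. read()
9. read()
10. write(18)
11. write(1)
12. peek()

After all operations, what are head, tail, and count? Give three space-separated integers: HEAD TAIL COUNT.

Answer: 4 1 3

Derivation:
After op 1 (write(20)): arr=[20 _ _ _ _ _] head=0 tail=1 count=1
After op 2 (read()): arr=[20 _ _ _ _ _] head=1 tail=1 count=0
After op 3 (write(15)): arr=[20 15 _ _ _ _] head=1 tail=2 count=1
After op 4 (write(17)): arr=[20 15 17 _ _ _] head=1 tail=3 count=2
After op 5 (read()): arr=[20 15 17 _ _ _] head=2 tail=3 count=1
After op 6 (write(24)): arr=[20 15 17 24 _ _] head=2 tail=4 count=2
After op 7 (write(3)): arr=[20 15 17 24 3 _] head=2 tail=5 count=3
After op 8 (read()): arr=[20 15 17 24 3 _] head=3 tail=5 count=2
After op 9 (read()): arr=[20 15 17 24 3 _] head=4 tail=5 count=1
After op 10 (write(18)): arr=[20 15 17 24 3 18] head=4 tail=0 count=2
After op 11 (write(1)): arr=[1 15 17 24 3 18] head=4 tail=1 count=3
After op 12 (peek()): arr=[1 15 17 24 3 18] head=4 tail=1 count=3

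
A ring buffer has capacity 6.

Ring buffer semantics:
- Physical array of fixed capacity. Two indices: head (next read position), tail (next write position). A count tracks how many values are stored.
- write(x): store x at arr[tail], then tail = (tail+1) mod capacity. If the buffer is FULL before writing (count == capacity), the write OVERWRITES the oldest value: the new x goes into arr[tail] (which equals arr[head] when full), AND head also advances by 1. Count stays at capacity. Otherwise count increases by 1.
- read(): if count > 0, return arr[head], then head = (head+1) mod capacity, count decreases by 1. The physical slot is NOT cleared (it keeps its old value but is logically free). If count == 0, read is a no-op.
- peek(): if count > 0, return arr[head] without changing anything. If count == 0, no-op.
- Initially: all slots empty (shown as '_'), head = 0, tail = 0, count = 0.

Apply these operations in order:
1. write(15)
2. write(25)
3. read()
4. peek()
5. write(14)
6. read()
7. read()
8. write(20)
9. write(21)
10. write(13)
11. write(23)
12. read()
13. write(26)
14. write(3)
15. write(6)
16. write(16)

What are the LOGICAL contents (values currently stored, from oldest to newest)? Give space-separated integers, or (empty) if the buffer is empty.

Answer: 13 23 26 3 6 16

Derivation:
After op 1 (write(15)): arr=[15 _ _ _ _ _] head=0 tail=1 count=1
After op 2 (write(25)): arr=[15 25 _ _ _ _] head=0 tail=2 count=2
After op 3 (read()): arr=[15 25 _ _ _ _] head=1 tail=2 count=1
After op 4 (peek()): arr=[15 25 _ _ _ _] head=1 tail=2 count=1
After op 5 (write(14)): arr=[15 25 14 _ _ _] head=1 tail=3 count=2
After op 6 (read()): arr=[15 25 14 _ _ _] head=2 tail=3 count=1
After op 7 (read()): arr=[15 25 14 _ _ _] head=3 tail=3 count=0
After op 8 (write(20)): arr=[15 25 14 20 _ _] head=3 tail=4 count=1
After op 9 (write(21)): arr=[15 25 14 20 21 _] head=3 tail=5 count=2
After op 10 (write(13)): arr=[15 25 14 20 21 13] head=3 tail=0 count=3
After op 11 (write(23)): arr=[23 25 14 20 21 13] head=3 tail=1 count=4
After op 12 (read()): arr=[23 25 14 20 21 13] head=4 tail=1 count=3
After op 13 (write(26)): arr=[23 26 14 20 21 13] head=4 tail=2 count=4
After op 14 (write(3)): arr=[23 26 3 20 21 13] head=4 tail=3 count=5
After op 15 (write(6)): arr=[23 26 3 6 21 13] head=4 tail=4 count=6
After op 16 (write(16)): arr=[23 26 3 6 16 13] head=5 tail=5 count=6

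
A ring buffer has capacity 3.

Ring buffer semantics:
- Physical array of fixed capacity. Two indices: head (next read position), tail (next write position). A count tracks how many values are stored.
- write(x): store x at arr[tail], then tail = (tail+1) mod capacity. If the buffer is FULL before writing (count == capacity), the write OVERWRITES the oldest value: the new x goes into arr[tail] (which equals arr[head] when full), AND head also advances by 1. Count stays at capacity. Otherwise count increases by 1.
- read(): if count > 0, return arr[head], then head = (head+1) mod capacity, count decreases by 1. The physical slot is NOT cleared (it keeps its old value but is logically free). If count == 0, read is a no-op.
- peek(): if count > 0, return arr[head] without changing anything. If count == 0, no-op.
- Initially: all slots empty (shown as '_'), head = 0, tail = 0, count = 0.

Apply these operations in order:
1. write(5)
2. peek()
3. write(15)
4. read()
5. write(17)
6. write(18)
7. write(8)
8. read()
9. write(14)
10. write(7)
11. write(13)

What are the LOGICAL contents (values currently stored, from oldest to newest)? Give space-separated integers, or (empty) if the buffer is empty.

Answer: 14 7 13

Derivation:
After op 1 (write(5)): arr=[5 _ _] head=0 tail=1 count=1
After op 2 (peek()): arr=[5 _ _] head=0 tail=1 count=1
After op 3 (write(15)): arr=[5 15 _] head=0 tail=2 count=2
After op 4 (read()): arr=[5 15 _] head=1 tail=2 count=1
After op 5 (write(17)): arr=[5 15 17] head=1 tail=0 count=2
After op 6 (write(18)): arr=[18 15 17] head=1 tail=1 count=3
After op 7 (write(8)): arr=[18 8 17] head=2 tail=2 count=3
After op 8 (read()): arr=[18 8 17] head=0 tail=2 count=2
After op 9 (write(14)): arr=[18 8 14] head=0 tail=0 count=3
After op 10 (write(7)): arr=[7 8 14] head=1 tail=1 count=3
After op 11 (write(13)): arr=[7 13 14] head=2 tail=2 count=3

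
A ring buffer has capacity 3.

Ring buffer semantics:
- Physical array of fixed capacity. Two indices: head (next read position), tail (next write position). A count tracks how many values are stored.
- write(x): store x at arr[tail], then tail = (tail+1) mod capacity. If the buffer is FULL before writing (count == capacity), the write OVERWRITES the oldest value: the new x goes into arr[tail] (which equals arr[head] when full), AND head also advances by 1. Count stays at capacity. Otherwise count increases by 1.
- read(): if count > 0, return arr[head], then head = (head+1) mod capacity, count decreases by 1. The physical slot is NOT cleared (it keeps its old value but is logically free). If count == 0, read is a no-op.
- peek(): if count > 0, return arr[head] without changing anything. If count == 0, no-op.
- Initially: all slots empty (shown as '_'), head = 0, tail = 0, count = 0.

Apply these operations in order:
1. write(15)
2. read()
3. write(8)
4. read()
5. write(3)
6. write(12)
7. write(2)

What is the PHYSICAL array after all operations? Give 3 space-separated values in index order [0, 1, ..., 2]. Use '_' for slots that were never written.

After op 1 (write(15)): arr=[15 _ _] head=0 tail=1 count=1
After op 2 (read()): arr=[15 _ _] head=1 tail=1 count=0
After op 3 (write(8)): arr=[15 8 _] head=1 tail=2 count=1
After op 4 (read()): arr=[15 8 _] head=2 tail=2 count=0
After op 5 (write(3)): arr=[15 8 3] head=2 tail=0 count=1
After op 6 (write(12)): arr=[12 8 3] head=2 tail=1 count=2
After op 7 (write(2)): arr=[12 2 3] head=2 tail=2 count=3

Answer: 12 2 3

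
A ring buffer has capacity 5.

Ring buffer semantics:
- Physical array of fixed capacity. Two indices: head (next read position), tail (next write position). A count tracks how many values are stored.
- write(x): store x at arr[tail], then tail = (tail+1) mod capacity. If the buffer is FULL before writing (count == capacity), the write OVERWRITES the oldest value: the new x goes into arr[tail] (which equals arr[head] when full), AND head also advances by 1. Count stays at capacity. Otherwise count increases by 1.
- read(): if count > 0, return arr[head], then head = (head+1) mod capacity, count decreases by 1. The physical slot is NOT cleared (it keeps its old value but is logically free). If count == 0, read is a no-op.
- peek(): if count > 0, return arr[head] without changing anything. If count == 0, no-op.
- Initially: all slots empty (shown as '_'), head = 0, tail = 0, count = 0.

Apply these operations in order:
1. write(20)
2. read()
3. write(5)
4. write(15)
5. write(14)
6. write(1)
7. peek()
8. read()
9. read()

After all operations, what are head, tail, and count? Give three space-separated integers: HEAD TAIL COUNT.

Answer: 3 0 2

Derivation:
After op 1 (write(20)): arr=[20 _ _ _ _] head=0 tail=1 count=1
After op 2 (read()): arr=[20 _ _ _ _] head=1 tail=1 count=0
After op 3 (write(5)): arr=[20 5 _ _ _] head=1 tail=2 count=1
After op 4 (write(15)): arr=[20 5 15 _ _] head=1 tail=3 count=2
After op 5 (write(14)): arr=[20 5 15 14 _] head=1 tail=4 count=3
After op 6 (write(1)): arr=[20 5 15 14 1] head=1 tail=0 count=4
After op 7 (peek()): arr=[20 5 15 14 1] head=1 tail=0 count=4
After op 8 (read()): arr=[20 5 15 14 1] head=2 tail=0 count=3
After op 9 (read()): arr=[20 5 15 14 1] head=3 tail=0 count=2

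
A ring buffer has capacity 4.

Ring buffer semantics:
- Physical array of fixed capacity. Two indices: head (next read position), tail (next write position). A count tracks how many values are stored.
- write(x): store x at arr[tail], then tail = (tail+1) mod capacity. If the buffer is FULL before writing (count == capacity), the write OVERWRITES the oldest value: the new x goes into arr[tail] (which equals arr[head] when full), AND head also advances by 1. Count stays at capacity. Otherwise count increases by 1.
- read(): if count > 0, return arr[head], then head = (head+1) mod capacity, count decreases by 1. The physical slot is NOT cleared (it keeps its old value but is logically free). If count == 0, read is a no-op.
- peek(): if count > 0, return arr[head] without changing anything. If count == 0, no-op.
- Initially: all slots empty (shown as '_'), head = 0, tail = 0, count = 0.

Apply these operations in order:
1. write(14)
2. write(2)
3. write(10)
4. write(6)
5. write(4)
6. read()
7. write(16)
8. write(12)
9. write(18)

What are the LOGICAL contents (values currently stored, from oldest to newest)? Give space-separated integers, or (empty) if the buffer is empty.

Answer: 4 16 12 18

Derivation:
After op 1 (write(14)): arr=[14 _ _ _] head=0 tail=1 count=1
After op 2 (write(2)): arr=[14 2 _ _] head=0 tail=2 count=2
After op 3 (write(10)): arr=[14 2 10 _] head=0 tail=3 count=3
After op 4 (write(6)): arr=[14 2 10 6] head=0 tail=0 count=4
After op 5 (write(4)): arr=[4 2 10 6] head=1 tail=1 count=4
After op 6 (read()): arr=[4 2 10 6] head=2 tail=1 count=3
After op 7 (write(16)): arr=[4 16 10 6] head=2 tail=2 count=4
After op 8 (write(12)): arr=[4 16 12 6] head=3 tail=3 count=4
After op 9 (write(18)): arr=[4 16 12 18] head=0 tail=0 count=4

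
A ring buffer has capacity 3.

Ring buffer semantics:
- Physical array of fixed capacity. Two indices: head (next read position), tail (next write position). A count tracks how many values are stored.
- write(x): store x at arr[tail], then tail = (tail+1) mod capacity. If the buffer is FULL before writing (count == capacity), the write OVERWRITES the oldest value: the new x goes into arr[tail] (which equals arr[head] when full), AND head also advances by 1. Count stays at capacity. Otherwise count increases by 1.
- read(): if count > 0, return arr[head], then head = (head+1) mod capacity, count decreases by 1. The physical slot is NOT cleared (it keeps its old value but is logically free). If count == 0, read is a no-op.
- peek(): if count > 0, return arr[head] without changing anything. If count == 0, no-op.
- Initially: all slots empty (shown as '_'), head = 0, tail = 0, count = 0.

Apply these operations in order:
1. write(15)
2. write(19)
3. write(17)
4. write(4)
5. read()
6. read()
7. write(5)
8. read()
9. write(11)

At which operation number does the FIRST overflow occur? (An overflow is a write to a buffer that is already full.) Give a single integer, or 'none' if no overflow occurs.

After op 1 (write(15)): arr=[15 _ _] head=0 tail=1 count=1
After op 2 (write(19)): arr=[15 19 _] head=0 tail=2 count=2
After op 3 (write(17)): arr=[15 19 17] head=0 tail=0 count=3
After op 4 (write(4)): arr=[4 19 17] head=1 tail=1 count=3
After op 5 (read()): arr=[4 19 17] head=2 tail=1 count=2
After op 6 (read()): arr=[4 19 17] head=0 tail=1 count=1
After op 7 (write(5)): arr=[4 5 17] head=0 tail=2 count=2
After op 8 (read()): arr=[4 5 17] head=1 tail=2 count=1
After op 9 (write(11)): arr=[4 5 11] head=1 tail=0 count=2

Answer: 4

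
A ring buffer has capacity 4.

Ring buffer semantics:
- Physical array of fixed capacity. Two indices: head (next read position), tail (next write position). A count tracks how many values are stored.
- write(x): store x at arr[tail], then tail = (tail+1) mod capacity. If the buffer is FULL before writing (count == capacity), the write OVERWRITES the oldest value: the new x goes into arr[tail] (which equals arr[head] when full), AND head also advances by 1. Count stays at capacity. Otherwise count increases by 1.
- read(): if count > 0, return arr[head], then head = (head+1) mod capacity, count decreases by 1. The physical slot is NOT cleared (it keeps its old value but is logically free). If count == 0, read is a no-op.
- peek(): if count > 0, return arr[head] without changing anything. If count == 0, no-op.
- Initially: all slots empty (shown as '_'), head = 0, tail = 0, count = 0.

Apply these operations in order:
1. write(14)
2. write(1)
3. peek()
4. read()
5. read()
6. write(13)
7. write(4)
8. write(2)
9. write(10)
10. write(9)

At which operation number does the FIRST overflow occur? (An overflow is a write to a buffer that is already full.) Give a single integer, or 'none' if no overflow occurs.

After op 1 (write(14)): arr=[14 _ _ _] head=0 tail=1 count=1
After op 2 (write(1)): arr=[14 1 _ _] head=0 tail=2 count=2
After op 3 (peek()): arr=[14 1 _ _] head=0 tail=2 count=2
After op 4 (read()): arr=[14 1 _ _] head=1 tail=2 count=1
After op 5 (read()): arr=[14 1 _ _] head=2 tail=2 count=0
After op 6 (write(13)): arr=[14 1 13 _] head=2 tail=3 count=1
After op 7 (write(4)): arr=[14 1 13 4] head=2 tail=0 count=2
After op 8 (write(2)): arr=[2 1 13 4] head=2 tail=1 count=3
After op 9 (write(10)): arr=[2 10 13 4] head=2 tail=2 count=4
After op 10 (write(9)): arr=[2 10 9 4] head=3 tail=3 count=4

Answer: 10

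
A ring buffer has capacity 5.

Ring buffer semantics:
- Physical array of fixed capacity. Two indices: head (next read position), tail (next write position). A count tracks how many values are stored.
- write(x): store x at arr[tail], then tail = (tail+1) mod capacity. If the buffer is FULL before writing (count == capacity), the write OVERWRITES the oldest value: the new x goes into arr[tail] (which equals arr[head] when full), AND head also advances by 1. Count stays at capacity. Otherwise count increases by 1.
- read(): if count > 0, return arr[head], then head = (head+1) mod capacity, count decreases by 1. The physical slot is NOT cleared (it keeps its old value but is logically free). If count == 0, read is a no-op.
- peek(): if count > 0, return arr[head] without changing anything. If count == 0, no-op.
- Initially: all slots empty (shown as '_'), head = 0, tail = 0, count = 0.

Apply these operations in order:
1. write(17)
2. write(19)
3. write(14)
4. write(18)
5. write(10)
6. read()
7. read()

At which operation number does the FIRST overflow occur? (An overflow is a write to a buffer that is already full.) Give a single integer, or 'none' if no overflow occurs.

Answer: none

Derivation:
After op 1 (write(17)): arr=[17 _ _ _ _] head=0 tail=1 count=1
After op 2 (write(19)): arr=[17 19 _ _ _] head=0 tail=2 count=2
After op 3 (write(14)): arr=[17 19 14 _ _] head=0 tail=3 count=3
After op 4 (write(18)): arr=[17 19 14 18 _] head=0 tail=4 count=4
After op 5 (write(10)): arr=[17 19 14 18 10] head=0 tail=0 count=5
After op 6 (read()): arr=[17 19 14 18 10] head=1 tail=0 count=4
After op 7 (read()): arr=[17 19 14 18 10] head=2 tail=0 count=3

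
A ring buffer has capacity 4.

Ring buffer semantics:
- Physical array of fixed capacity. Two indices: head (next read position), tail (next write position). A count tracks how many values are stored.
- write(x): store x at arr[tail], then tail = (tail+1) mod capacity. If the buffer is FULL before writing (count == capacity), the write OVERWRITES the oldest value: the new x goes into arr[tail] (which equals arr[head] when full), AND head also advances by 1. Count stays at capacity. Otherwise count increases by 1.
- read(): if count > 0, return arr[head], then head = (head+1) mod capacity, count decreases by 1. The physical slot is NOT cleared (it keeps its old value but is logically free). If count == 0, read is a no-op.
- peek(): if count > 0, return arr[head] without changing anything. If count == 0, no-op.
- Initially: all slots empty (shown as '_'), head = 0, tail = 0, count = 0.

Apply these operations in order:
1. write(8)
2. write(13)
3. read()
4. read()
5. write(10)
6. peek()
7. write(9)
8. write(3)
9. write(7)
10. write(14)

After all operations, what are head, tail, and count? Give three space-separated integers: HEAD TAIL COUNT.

Answer: 3 3 4

Derivation:
After op 1 (write(8)): arr=[8 _ _ _] head=0 tail=1 count=1
After op 2 (write(13)): arr=[8 13 _ _] head=0 tail=2 count=2
After op 3 (read()): arr=[8 13 _ _] head=1 tail=2 count=1
After op 4 (read()): arr=[8 13 _ _] head=2 tail=2 count=0
After op 5 (write(10)): arr=[8 13 10 _] head=2 tail=3 count=1
After op 6 (peek()): arr=[8 13 10 _] head=2 tail=3 count=1
After op 7 (write(9)): arr=[8 13 10 9] head=2 tail=0 count=2
After op 8 (write(3)): arr=[3 13 10 9] head=2 tail=1 count=3
After op 9 (write(7)): arr=[3 7 10 9] head=2 tail=2 count=4
After op 10 (write(14)): arr=[3 7 14 9] head=3 tail=3 count=4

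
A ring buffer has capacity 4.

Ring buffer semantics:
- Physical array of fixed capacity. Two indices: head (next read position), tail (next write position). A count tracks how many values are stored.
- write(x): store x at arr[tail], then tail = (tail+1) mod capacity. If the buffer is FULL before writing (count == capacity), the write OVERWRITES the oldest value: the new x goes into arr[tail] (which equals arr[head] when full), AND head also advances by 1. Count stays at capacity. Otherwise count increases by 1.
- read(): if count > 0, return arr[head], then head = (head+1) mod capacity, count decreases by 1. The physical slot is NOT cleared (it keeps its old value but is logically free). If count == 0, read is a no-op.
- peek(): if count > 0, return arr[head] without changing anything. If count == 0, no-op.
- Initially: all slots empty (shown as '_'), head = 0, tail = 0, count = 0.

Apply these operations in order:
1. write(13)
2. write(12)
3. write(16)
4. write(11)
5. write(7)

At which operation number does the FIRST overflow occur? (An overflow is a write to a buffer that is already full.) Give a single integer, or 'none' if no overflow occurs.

After op 1 (write(13)): arr=[13 _ _ _] head=0 tail=1 count=1
After op 2 (write(12)): arr=[13 12 _ _] head=0 tail=2 count=2
After op 3 (write(16)): arr=[13 12 16 _] head=0 tail=3 count=3
After op 4 (write(11)): arr=[13 12 16 11] head=0 tail=0 count=4
After op 5 (write(7)): arr=[7 12 16 11] head=1 tail=1 count=4

Answer: 5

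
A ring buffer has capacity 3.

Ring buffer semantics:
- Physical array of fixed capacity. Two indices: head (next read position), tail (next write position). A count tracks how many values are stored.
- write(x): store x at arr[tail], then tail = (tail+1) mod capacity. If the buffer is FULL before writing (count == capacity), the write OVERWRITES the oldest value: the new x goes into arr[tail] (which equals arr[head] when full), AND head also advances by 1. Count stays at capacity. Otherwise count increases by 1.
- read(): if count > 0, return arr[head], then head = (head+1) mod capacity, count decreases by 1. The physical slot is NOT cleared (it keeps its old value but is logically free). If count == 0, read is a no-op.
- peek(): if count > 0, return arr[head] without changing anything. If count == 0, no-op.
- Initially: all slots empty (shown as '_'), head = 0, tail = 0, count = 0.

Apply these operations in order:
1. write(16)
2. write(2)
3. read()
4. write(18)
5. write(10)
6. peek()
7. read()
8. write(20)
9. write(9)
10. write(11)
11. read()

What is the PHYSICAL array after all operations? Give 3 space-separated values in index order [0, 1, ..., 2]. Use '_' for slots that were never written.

After op 1 (write(16)): arr=[16 _ _] head=0 tail=1 count=1
After op 2 (write(2)): arr=[16 2 _] head=0 tail=2 count=2
After op 3 (read()): arr=[16 2 _] head=1 tail=2 count=1
After op 4 (write(18)): arr=[16 2 18] head=1 tail=0 count=2
After op 5 (write(10)): arr=[10 2 18] head=1 tail=1 count=3
After op 6 (peek()): arr=[10 2 18] head=1 tail=1 count=3
After op 7 (read()): arr=[10 2 18] head=2 tail=1 count=2
After op 8 (write(20)): arr=[10 20 18] head=2 tail=2 count=3
After op 9 (write(9)): arr=[10 20 9] head=0 tail=0 count=3
After op 10 (write(11)): arr=[11 20 9] head=1 tail=1 count=3
After op 11 (read()): arr=[11 20 9] head=2 tail=1 count=2

Answer: 11 20 9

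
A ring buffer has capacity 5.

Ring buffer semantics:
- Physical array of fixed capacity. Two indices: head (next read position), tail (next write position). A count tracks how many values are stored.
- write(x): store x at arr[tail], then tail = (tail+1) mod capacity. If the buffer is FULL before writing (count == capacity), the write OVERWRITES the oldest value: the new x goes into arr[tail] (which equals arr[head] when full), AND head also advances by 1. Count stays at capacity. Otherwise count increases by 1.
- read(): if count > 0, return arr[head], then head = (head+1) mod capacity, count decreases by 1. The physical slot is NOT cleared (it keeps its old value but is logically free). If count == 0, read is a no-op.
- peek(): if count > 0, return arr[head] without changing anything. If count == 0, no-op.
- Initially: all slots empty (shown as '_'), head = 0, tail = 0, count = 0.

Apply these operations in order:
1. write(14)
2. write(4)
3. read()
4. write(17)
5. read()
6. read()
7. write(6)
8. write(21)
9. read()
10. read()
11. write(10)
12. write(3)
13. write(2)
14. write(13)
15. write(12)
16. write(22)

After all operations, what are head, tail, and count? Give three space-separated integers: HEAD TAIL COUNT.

After op 1 (write(14)): arr=[14 _ _ _ _] head=0 tail=1 count=1
After op 2 (write(4)): arr=[14 4 _ _ _] head=0 tail=2 count=2
After op 3 (read()): arr=[14 4 _ _ _] head=1 tail=2 count=1
After op 4 (write(17)): arr=[14 4 17 _ _] head=1 tail=3 count=2
After op 5 (read()): arr=[14 4 17 _ _] head=2 tail=3 count=1
After op 6 (read()): arr=[14 4 17 _ _] head=3 tail=3 count=0
After op 7 (write(6)): arr=[14 4 17 6 _] head=3 tail=4 count=1
After op 8 (write(21)): arr=[14 4 17 6 21] head=3 tail=0 count=2
After op 9 (read()): arr=[14 4 17 6 21] head=4 tail=0 count=1
After op 10 (read()): arr=[14 4 17 6 21] head=0 tail=0 count=0
After op 11 (write(10)): arr=[10 4 17 6 21] head=0 tail=1 count=1
After op 12 (write(3)): arr=[10 3 17 6 21] head=0 tail=2 count=2
After op 13 (write(2)): arr=[10 3 2 6 21] head=0 tail=3 count=3
After op 14 (write(13)): arr=[10 3 2 13 21] head=0 tail=4 count=4
After op 15 (write(12)): arr=[10 3 2 13 12] head=0 tail=0 count=5
After op 16 (write(22)): arr=[22 3 2 13 12] head=1 tail=1 count=5

Answer: 1 1 5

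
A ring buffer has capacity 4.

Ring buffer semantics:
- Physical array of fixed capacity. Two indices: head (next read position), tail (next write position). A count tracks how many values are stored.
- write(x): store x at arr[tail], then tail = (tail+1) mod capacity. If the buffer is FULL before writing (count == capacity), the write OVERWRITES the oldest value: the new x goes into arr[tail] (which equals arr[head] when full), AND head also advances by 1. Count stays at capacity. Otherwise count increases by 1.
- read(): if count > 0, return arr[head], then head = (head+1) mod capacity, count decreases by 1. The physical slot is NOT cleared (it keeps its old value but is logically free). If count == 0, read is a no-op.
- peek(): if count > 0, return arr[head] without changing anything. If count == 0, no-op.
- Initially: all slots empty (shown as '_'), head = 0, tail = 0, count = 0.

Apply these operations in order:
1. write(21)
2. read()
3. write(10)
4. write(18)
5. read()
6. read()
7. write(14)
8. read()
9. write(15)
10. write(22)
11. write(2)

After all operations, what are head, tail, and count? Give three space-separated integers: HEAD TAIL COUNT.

After op 1 (write(21)): arr=[21 _ _ _] head=0 tail=1 count=1
After op 2 (read()): arr=[21 _ _ _] head=1 tail=1 count=0
After op 3 (write(10)): arr=[21 10 _ _] head=1 tail=2 count=1
After op 4 (write(18)): arr=[21 10 18 _] head=1 tail=3 count=2
After op 5 (read()): arr=[21 10 18 _] head=2 tail=3 count=1
After op 6 (read()): arr=[21 10 18 _] head=3 tail=3 count=0
After op 7 (write(14)): arr=[21 10 18 14] head=3 tail=0 count=1
After op 8 (read()): arr=[21 10 18 14] head=0 tail=0 count=0
After op 9 (write(15)): arr=[15 10 18 14] head=0 tail=1 count=1
After op 10 (write(22)): arr=[15 22 18 14] head=0 tail=2 count=2
After op 11 (write(2)): arr=[15 22 2 14] head=0 tail=3 count=3

Answer: 0 3 3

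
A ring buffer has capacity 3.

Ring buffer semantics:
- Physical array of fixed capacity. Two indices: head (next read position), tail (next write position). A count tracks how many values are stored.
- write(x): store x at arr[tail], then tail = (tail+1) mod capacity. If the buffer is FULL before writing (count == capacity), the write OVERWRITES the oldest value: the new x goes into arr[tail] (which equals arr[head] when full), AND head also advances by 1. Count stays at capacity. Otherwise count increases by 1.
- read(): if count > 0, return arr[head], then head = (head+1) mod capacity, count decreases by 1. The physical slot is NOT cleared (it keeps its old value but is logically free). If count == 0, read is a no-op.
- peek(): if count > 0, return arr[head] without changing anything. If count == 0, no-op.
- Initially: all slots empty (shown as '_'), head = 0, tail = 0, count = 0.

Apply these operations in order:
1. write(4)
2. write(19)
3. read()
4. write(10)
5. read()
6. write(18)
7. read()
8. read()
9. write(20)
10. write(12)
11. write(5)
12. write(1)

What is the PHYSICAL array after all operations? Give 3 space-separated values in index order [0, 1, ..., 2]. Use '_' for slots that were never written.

Answer: 5 1 12

Derivation:
After op 1 (write(4)): arr=[4 _ _] head=0 tail=1 count=1
After op 2 (write(19)): arr=[4 19 _] head=0 tail=2 count=2
After op 3 (read()): arr=[4 19 _] head=1 tail=2 count=1
After op 4 (write(10)): arr=[4 19 10] head=1 tail=0 count=2
After op 5 (read()): arr=[4 19 10] head=2 tail=0 count=1
After op 6 (write(18)): arr=[18 19 10] head=2 tail=1 count=2
After op 7 (read()): arr=[18 19 10] head=0 tail=1 count=1
After op 8 (read()): arr=[18 19 10] head=1 tail=1 count=0
After op 9 (write(20)): arr=[18 20 10] head=1 tail=2 count=1
After op 10 (write(12)): arr=[18 20 12] head=1 tail=0 count=2
After op 11 (write(5)): arr=[5 20 12] head=1 tail=1 count=3
After op 12 (write(1)): arr=[5 1 12] head=2 tail=2 count=3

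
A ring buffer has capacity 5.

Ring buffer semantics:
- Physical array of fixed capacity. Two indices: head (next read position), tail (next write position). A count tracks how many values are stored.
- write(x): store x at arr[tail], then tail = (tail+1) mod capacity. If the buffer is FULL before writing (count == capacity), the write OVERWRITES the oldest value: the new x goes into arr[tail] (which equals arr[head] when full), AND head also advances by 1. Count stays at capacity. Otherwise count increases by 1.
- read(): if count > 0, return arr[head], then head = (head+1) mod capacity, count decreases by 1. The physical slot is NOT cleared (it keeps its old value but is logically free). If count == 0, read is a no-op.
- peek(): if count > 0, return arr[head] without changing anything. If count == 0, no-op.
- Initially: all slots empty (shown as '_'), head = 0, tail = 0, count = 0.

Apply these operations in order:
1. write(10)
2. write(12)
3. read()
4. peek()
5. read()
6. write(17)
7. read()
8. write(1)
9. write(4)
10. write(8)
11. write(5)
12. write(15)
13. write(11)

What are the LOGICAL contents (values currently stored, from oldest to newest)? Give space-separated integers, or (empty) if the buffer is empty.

Answer: 4 8 5 15 11

Derivation:
After op 1 (write(10)): arr=[10 _ _ _ _] head=0 tail=1 count=1
After op 2 (write(12)): arr=[10 12 _ _ _] head=0 tail=2 count=2
After op 3 (read()): arr=[10 12 _ _ _] head=1 tail=2 count=1
After op 4 (peek()): arr=[10 12 _ _ _] head=1 tail=2 count=1
After op 5 (read()): arr=[10 12 _ _ _] head=2 tail=2 count=0
After op 6 (write(17)): arr=[10 12 17 _ _] head=2 tail=3 count=1
After op 7 (read()): arr=[10 12 17 _ _] head=3 tail=3 count=0
After op 8 (write(1)): arr=[10 12 17 1 _] head=3 tail=4 count=1
After op 9 (write(4)): arr=[10 12 17 1 4] head=3 tail=0 count=2
After op 10 (write(8)): arr=[8 12 17 1 4] head=3 tail=1 count=3
After op 11 (write(5)): arr=[8 5 17 1 4] head=3 tail=2 count=4
After op 12 (write(15)): arr=[8 5 15 1 4] head=3 tail=3 count=5
After op 13 (write(11)): arr=[8 5 15 11 4] head=4 tail=4 count=5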